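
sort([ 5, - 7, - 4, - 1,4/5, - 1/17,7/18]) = [ - 7, - 4, - 1, - 1/17, 7/18,4/5, 5 ] 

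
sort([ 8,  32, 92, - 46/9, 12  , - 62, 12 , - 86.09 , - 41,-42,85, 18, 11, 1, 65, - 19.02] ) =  [ - 86.09,  -  62,-42, - 41, - 19.02, - 46/9,1, 8, 11,  12, 12, 18, 32,65,85, 92]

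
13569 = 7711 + 5858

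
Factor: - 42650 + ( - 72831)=-115481= -17^1 * 6793^1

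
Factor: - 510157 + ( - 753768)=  - 1263925 = - 5^2*13^1* 3889^1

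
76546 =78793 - 2247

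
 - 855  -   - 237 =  - 618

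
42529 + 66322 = 108851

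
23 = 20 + 3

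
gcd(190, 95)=95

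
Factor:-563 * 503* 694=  - 196533166 = - 2^1* 347^1 * 503^1 * 563^1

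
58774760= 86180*682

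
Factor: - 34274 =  -2^1* 17137^1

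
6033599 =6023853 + 9746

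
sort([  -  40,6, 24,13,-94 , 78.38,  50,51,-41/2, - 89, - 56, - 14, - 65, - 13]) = [ - 94, - 89, - 65, - 56, - 40,-41/2, - 14, - 13, 6,13,24, 50,  51 , 78.38 ] 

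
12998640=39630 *328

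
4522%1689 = 1144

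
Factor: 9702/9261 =22/21= 2^1 * 3^(-1 ) * 7^( - 1 )*11^1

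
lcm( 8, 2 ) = 8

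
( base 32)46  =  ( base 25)59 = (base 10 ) 134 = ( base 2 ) 10000110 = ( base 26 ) 54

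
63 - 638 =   -  575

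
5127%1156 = 503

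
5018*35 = 175630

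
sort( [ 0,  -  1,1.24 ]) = [-1,0,1.24] 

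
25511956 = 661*38596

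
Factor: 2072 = 2^3 * 7^1*37^1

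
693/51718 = 693/51718 = 0.01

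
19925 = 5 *3985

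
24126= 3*8042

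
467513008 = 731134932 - 263621924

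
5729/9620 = 5729/9620 = 0.60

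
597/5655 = 199/1885 = 0.11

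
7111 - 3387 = 3724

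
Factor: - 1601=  - 1601^1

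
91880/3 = 30626 + 2/3 = 30626.67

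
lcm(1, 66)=66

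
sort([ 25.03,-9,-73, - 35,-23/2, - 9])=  [ - 73, - 35, - 23/2 , - 9 , - 9,25.03]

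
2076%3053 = 2076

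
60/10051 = 60/10051 = 0.01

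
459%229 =1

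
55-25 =30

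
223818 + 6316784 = 6540602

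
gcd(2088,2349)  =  261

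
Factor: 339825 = 3^1*5^2*23^1*197^1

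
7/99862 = 1/14266 = 0.00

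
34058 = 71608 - 37550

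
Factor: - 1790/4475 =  -2^1 * 5^( - 1) = - 2/5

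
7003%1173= 1138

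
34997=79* 443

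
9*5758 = 51822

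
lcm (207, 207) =207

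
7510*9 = 67590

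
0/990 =0 = 0.00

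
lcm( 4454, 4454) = 4454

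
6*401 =2406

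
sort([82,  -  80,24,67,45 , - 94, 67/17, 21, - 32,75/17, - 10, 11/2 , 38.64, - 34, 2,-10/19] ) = [ - 94, - 80,-34, - 32, - 10, - 10/19,  2  ,  67/17,75/17,11/2, 21,24,38.64, 45, 67,82] 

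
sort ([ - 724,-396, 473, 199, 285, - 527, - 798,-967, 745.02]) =[-967, - 798, - 724, - 527,-396, 199,285, 473, 745.02]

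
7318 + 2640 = 9958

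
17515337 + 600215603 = 617730940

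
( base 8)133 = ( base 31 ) 2t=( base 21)47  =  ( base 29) 34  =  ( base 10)91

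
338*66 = 22308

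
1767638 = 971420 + 796218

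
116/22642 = 58/11321 = 0.01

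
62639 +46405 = 109044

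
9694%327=211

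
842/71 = 842/71 = 11.86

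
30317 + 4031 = 34348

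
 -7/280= - 1+39/40  =  -0.03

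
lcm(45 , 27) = 135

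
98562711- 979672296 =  - 881109585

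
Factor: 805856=2^5*25183^1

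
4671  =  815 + 3856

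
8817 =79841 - 71024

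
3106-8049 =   -  4943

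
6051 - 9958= - 3907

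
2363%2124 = 239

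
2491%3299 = 2491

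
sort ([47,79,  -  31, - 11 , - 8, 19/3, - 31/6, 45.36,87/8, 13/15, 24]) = [ -31, - 11, - 8,  -  31/6,13/15, 19/3, 87/8 , 24, 45.36,47,79] 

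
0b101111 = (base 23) 21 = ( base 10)47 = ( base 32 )1F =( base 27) 1K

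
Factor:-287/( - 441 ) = 3^( - 2 )*7^( - 1)*41^1 = 41/63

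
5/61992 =5/61992 = 0.00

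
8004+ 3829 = 11833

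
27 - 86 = -59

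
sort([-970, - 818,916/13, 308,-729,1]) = [ - 970,-818,-729,1,  916/13,308 ] 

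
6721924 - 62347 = 6659577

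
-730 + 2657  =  1927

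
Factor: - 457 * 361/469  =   - 164977/469 = - 7^( - 1) * 19^2*67^(-1)*457^1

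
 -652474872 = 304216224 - 956691096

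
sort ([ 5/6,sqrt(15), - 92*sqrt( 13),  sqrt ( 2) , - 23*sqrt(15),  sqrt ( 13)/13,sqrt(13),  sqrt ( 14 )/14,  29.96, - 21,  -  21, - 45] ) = [ - 92*sqrt(13), - 23*sqrt (15),-45, - 21,  -  21, sqrt( 14 ) /14, sqrt( 13 ) /13,  5/6,sqrt(2),sqrt (13 ),sqrt(15), 29.96 ] 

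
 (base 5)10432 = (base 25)14H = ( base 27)10d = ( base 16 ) 2E6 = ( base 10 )742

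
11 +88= 99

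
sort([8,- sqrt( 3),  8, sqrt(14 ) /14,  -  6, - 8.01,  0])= [ - 8.01,-6,-sqrt( 3),0,sqrt( 14 ) /14,8, 8] 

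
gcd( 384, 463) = 1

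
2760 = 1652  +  1108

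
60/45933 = 20/15311= 0.00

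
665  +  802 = 1467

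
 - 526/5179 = -526/5179 = - 0.10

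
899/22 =40+ 19/22 = 40.86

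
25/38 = 25/38 = 0.66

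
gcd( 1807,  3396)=1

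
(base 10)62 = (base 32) 1u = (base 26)2a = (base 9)68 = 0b111110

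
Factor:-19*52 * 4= - 3952= - 2^4*13^1*19^1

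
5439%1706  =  321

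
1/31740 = 1/31740 =0.00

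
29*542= 15718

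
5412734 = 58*93323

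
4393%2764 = 1629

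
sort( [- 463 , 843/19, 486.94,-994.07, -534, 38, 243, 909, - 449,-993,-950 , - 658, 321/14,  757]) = [ - 994.07,-993, - 950, - 658, - 534, - 463,-449, 321/14, 38,843/19 , 243, 486.94, 757, 909 ] 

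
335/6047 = 335/6047=0.06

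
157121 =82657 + 74464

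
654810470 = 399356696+255453774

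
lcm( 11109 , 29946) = 688758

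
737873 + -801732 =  - 63859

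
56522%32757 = 23765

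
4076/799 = 4076/799  =  5.10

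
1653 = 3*551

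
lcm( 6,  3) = 6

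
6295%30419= 6295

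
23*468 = 10764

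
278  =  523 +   -  245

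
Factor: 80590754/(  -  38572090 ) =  - 40295377/19286045 = - 5^(  -  1 ) * 19^ ( - 1)*203011^( - 1)* 40295377^1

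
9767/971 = 9767/971 = 10.06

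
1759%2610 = 1759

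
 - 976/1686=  - 488/843 = -0.58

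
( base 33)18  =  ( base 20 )21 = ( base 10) 41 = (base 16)29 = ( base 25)1g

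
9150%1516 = 54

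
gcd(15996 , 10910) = 2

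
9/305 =9/305 = 0.03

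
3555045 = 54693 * 65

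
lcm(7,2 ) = 14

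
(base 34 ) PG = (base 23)1EF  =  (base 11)718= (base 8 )1542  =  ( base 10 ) 866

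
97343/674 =97343/674 = 144.43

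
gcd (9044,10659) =323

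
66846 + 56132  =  122978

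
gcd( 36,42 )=6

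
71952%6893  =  3022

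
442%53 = 18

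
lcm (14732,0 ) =0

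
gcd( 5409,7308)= 9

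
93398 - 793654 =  - 700256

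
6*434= 2604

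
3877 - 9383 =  - 5506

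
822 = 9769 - 8947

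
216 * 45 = 9720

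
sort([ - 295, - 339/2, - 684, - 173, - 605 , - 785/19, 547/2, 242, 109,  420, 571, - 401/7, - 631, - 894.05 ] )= [  -  894.05, - 684, - 631, - 605,-295, - 173, - 339/2, - 401/7, - 785/19,109,242,  547/2, 420, 571 ]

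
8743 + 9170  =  17913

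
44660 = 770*58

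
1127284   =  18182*62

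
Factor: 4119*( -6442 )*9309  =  -2^1*3^2 * 29^1*107^1*1373^1*3221^1=- 247010572782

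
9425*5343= 50357775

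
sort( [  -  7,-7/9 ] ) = [  -  7,-7/9]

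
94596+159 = 94755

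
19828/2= 9914 = 9914.00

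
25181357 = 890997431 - 865816074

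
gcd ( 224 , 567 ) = 7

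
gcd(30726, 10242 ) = 10242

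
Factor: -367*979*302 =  - 108506486=- 2^1*11^1*89^1*151^1*367^1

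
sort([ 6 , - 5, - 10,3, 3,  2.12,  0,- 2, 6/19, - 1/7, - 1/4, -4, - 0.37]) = [-10, - 5, - 4, - 2,-0.37 , - 1/4, - 1/7, 0, 6/19 , 2.12, 3,  3,6 ]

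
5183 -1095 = 4088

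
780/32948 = 195/8237= 0.02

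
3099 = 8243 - 5144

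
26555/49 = 541 +46/49 = 541.94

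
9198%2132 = 670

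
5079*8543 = 43389897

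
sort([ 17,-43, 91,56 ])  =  [ - 43, 17,56,  91 ]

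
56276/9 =56276/9 = 6252.89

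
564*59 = 33276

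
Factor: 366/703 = 2^1*3^1*19^(-1)*37^( - 1 )*61^1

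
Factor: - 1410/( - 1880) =2^( - 2)*3^1 = 3/4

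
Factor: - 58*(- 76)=2^3*19^1 *29^1 = 4408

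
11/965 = 11/965 = 0.01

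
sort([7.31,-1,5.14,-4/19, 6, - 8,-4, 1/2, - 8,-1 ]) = [ - 8,-8 , - 4,  -  1,-1, - 4/19, 1/2, 5.14, 6 , 7.31 ] 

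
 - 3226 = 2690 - 5916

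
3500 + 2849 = 6349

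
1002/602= 501/301= 1.66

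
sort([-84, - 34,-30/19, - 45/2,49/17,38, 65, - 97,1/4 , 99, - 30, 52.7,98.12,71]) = [ - 97, - 84, - 34, - 30,-45/2,  -  30/19, 1/4,49/17, 38,52.7,65, 71, 98.12,99] 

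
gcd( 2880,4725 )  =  45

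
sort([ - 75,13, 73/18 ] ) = [ - 75, 73/18 , 13]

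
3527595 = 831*4245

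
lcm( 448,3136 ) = 3136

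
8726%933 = 329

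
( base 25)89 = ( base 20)a9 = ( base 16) D1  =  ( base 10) 209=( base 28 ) 7d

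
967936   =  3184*304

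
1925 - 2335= - 410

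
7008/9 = 778 + 2/3= 778.67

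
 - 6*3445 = - 20670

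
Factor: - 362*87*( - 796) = 2^3 * 3^1*29^1*181^1 * 199^1 = 25069224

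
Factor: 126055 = 5^1 * 17^1*1483^1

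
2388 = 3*796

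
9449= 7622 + 1827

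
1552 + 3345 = 4897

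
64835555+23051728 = 87887283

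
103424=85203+18221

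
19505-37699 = -18194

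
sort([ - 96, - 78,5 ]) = [ - 96,-78, 5]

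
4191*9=37719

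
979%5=4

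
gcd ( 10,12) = 2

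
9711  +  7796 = 17507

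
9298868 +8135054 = 17433922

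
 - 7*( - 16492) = 115444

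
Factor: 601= 601^1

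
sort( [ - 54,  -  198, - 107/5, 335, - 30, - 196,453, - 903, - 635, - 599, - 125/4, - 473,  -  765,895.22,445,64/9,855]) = [ - 903, - 765,-635, - 599, -473, - 198, -196, - 54,-125/4, -30, - 107/5,64/9,335, 445, 453,855, 895.22]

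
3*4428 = 13284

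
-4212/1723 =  - 3 + 957/1723=- 2.44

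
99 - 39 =60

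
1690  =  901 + 789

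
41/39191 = 41/39191   =  0.00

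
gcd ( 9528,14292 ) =4764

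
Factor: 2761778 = 2^1*1380889^1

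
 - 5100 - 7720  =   - 12820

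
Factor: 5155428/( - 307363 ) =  - 2^2  *3^1 * 7^( - 1 )*19^(-1) * 349^1*1231^1*2311^(-1)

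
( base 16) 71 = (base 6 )305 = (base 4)1301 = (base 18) 65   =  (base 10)113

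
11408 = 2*5704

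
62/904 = 31/452 =0.07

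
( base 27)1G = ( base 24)1j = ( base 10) 43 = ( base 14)31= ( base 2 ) 101011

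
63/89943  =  3/4283 = 0.00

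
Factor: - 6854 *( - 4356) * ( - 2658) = - 79357311792 = - 2^4 * 3^3*11^2*23^1 * 149^1*443^1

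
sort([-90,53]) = [-90, 53]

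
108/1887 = 36/629=0.06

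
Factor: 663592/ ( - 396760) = -761/455 = -5^( - 1)*7^(-1)*13^(-1 )*761^1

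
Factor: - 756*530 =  - 400680 = - 2^3* 3^3*5^1*7^1*53^1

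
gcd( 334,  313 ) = 1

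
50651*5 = 253255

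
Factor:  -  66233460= - 2^2* 3^1*5^1*409^1*2699^1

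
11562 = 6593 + 4969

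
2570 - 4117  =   - 1547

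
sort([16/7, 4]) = [16/7,4 ] 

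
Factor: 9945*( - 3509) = -34897005 = - 3^2*5^1*11^2 * 13^1*17^1*29^1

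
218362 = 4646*47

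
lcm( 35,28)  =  140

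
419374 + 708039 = 1127413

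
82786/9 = 82786/9 = 9198.44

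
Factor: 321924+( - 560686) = - 238762 = - 2^1*31^1 * 3851^1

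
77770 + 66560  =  144330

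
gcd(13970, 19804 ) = 2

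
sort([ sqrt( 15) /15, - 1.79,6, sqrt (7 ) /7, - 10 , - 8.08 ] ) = [ - 10,-8.08, - 1.79, sqrt( 15)/15,sqrt( 7) /7,6] 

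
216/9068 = 54/2267 = 0.02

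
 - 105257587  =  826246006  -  931503593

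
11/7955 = 11/7955 = 0.00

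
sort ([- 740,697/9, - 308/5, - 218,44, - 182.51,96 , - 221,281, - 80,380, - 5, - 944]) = [-944, - 740, - 221,-218, - 182.51, - 80, - 308/5, - 5, 44,  697/9,  96, 281, 380 ]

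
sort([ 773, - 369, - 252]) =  [ - 369 , - 252, 773] 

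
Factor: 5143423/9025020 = 2^( - 2 )*3^( - 6 )*5^( - 1 )*619^( - 1)*5143423^1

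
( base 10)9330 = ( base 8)22162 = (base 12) 5496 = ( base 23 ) hef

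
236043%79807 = 76429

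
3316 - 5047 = - 1731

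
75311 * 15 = 1129665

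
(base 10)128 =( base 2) 10000000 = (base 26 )4o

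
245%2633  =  245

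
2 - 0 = 2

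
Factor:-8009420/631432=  - 2^( - 1) *5^1*78929^ ( - 1 ) * 400471^1=   -2002355/157858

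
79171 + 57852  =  137023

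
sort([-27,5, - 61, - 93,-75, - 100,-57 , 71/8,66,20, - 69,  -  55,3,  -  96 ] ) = [ - 100, - 96, - 93, - 75, - 69, - 61,  -  57, - 55, - 27,  3, 5, 71/8, 20, 66]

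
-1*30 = -30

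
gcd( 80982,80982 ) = 80982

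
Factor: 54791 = 11^1*17^1 * 293^1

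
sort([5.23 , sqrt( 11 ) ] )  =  [sqrt(11 ),5.23]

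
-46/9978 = -1 + 4966/4989 = - 0.00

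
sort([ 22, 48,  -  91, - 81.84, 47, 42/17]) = [ - 91, - 81.84,  42/17, 22, 47,48]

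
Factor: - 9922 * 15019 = -149018518 =- 2^1*11^2*23^1*41^1 * 653^1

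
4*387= 1548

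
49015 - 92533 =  - 43518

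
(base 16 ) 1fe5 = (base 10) 8165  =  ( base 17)1b45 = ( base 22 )GJ3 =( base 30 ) 925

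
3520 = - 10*( - 352 )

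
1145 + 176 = 1321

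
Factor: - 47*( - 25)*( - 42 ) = - 49350 = - 2^1*3^1*5^2*7^1 *47^1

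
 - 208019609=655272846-863292455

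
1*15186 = 15186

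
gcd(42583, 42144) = 439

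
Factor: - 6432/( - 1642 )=3216/821 = 2^4 * 3^1*67^1*821^ ( - 1)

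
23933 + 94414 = 118347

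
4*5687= 22748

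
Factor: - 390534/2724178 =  - 195267/1362089 = - 3^1*65089^1*1362089^(  -  1)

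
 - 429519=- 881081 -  - 451562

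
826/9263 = 14/157 = 0.09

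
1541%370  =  61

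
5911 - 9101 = - 3190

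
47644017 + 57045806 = 104689823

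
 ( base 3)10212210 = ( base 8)5415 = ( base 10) 2829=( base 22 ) 5ID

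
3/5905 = 3/5905 =0.00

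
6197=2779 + 3418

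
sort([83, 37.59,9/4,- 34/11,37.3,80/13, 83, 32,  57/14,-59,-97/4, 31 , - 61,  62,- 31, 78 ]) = [ - 61, - 59, - 31,-97/4,-34/11, 9/4, 57/14, 80/13,31, 32, 37.3, 37.59, 62,78,83,83 ] 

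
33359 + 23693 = 57052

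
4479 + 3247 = 7726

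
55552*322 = 17887744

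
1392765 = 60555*23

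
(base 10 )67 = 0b1000011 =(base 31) 25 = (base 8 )103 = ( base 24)2J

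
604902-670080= -65178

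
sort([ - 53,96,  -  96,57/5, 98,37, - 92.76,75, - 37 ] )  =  [ -96,  -  92.76, - 53, - 37,57/5, 37, 75 , 96,98 ]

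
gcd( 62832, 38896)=2992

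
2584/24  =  107 + 2/3 = 107.67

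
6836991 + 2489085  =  9326076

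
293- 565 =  - 272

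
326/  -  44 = -163/22 = - 7.41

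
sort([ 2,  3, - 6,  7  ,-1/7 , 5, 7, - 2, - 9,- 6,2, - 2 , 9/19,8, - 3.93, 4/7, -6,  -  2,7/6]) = [ - 9,  -  6, - 6, - 6, - 3.93,- 2, - 2, - 2, - 1/7, 9/19,  4/7 , 7/6,2,  2, 3,5,7, 7, 8]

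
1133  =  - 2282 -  - 3415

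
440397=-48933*( - 9)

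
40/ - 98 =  - 20/49 = - 0.41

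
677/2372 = 677/2372  =  0.29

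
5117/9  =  568 + 5/9 = 568.56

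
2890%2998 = 2890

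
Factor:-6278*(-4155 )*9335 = 243504315150 = 2^1*3^1*5^2*43^1*73^1*277^1 * 1867^1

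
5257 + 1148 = 6405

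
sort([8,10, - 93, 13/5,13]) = [ - 93, 13/5,8,10,13 ]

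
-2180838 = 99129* ( - 22 ) 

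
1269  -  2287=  -1018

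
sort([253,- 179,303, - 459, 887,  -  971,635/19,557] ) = [ - 971, - 459, - 179,635/19,253, 303,557,887]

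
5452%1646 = 514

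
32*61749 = 1975968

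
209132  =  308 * 679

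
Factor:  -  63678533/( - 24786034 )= 2^( - 1 )*7^ ( - 1 )*13^( - 1 )*17^ ( -1 )*8011^ ( - 1 )*63678533^1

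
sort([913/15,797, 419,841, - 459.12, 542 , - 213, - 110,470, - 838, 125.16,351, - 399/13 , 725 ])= [ - 838, - 459.12,-213,  -  110, - 399/13, 913/15, 125.16 , 351 , 419, 470,  542, 725 , 797,841 ]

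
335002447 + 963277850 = 1298280297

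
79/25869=79/25869  =  0.00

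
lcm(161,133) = 3059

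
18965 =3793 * 5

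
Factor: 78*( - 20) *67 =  - 2^3*3^1*5^1*13^1*67^1= - 104520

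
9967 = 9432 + 535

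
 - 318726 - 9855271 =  - 10173997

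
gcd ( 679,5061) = 7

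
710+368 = 1078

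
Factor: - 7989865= -5^1*13^1*122921^1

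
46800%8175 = 5925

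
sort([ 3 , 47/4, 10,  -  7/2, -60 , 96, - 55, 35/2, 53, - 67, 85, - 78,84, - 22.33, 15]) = [ -78  , - 67 , - 60, - 55 , - 22.33,-7/2,3, 10,  47/4,15,35/2, 53, 84, 85,96 ] 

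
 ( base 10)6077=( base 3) 22100002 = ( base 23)bb5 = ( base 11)4625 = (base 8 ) 13675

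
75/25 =3=3.00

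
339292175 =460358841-121066666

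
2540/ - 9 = -283 + 7/9=- 282.22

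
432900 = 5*86580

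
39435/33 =1195  =  1195.00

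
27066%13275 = 516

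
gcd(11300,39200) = 100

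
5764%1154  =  1148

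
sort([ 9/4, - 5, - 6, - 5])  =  [  -  6,  -  5,  -  5, 9/4]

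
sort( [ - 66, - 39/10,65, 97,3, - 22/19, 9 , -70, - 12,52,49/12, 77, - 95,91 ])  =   [ - 95, - 70,  -  66,  -  12,-39/10, - 22/19, 3 , 49/12,9,52,65, 77,91, 97 ] 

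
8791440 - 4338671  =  4452769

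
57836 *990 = 57257640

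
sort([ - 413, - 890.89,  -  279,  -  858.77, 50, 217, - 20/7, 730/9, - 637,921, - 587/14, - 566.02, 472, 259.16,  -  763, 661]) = [ - 890.89, - 858.77, - 763,-637,-566.02, - 413, - 279,  -  587/14,- 20/7, 50, 730/9 , 217,259.16,472, 661, 921]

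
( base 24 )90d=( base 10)5197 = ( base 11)39a5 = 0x144D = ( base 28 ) 6hh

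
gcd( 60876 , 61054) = 178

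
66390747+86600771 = 152991518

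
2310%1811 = 499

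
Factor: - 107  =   - 107^1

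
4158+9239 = 13397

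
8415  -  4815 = 3600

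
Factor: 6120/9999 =2^3* 5^1*11^( - 1 )*17^1*101^(  -  1)= 680/1111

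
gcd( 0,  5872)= 5872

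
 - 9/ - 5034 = 3/1678 = 0.00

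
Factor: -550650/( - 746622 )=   3^( - 1)*5^2*3671^1 * 41479^( - 1 ) = 91775/124437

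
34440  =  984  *35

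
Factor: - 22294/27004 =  - 71/86  =  - 2^( - 1)*43^( - 1 )*71^1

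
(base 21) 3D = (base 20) 3g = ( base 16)4c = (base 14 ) 56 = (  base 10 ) 76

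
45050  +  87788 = 132838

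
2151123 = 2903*741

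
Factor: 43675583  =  7^1* 6239369^1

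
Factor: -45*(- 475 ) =21375 = 3^2*  5^3  *  19^1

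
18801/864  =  2089/96 = 21.76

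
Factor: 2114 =2^1 * 7^1*151^1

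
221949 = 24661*9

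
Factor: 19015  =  5^1*3803^1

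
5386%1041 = 181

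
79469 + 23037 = 102506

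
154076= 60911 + 93165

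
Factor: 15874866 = 2^1 * 3^4*7^1 *13999^1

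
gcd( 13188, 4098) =6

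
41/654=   41/654 = 0.06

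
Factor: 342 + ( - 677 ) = - 5^1*67^1 = - 335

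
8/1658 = 4/829 = 0.00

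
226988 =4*56747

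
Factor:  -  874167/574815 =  - 291389/191605 = -5^(  -  1 ) * 7^1*38321^( - 1)*41627^1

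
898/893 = 898/893 = 1.01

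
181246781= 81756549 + 99490232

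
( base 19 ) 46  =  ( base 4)1102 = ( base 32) 2i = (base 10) 82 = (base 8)122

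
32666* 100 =3266600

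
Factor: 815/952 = 2^(-3 )*5^1*7^( - 1)* 17^( - 1)*163^1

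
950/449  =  950/449 = 2.12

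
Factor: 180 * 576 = 2^8*3^4*5^1 = 103680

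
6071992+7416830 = 13488822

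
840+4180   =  5020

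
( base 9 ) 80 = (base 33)26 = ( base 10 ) 72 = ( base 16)48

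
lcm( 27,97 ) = 2619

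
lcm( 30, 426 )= 2130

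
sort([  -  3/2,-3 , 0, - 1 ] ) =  [- 3, - 3/2, - 1, 0]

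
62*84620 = 5246440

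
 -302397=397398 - 699795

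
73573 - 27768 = 45805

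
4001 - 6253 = - 2252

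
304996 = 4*76249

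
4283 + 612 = 4895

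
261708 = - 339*( - 772)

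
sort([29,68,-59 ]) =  [-59,29, 68]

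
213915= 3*71305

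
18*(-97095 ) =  - 1747710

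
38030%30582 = 7448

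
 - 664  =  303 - 967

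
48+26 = 74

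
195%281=195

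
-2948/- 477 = 6  +  86/477= 6.18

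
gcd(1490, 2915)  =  5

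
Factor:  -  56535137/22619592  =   - 2^( - 3)*3^( -2)*314161^(  -  1)*56535137^1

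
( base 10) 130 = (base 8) 202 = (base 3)11211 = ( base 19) 6g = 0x82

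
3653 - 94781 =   -  91128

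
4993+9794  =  14787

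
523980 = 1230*426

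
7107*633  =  4498731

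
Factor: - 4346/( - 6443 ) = 2^1*17^( -1 )* 41^1*53^1* 379^( - 1) 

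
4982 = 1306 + 3676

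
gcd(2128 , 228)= 76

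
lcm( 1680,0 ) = 0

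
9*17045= 153405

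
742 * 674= 500108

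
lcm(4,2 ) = 4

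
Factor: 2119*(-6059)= -13^1* 73^1*83^1* 163^1 = - 12839021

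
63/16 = 3 + 15/16 = 3.94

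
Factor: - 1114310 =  - 2^1*5^1*111431^1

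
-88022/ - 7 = 88022/7 = 12574.57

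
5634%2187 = 1260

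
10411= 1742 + 8669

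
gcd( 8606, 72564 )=2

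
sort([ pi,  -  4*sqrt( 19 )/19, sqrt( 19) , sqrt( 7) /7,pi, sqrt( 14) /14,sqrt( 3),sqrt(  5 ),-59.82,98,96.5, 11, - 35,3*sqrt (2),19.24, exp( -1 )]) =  [ - 59.82 ,- 35, - 4*sqrt( 19 ) /19 , sqrt(14) /14,exp( - 1 ),sqrt( 7 )/7, sqrt( 3 ),sqrt ( 5),pi, pi, 3*sqrt(2),sqrt (19 ), 11,19.24, 96.5,98]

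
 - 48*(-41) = 1968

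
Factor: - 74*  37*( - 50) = 136900   =  2^2*5^2*37^2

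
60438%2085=2058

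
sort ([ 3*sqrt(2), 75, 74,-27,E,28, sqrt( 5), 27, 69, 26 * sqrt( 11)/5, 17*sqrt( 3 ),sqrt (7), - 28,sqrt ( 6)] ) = [ - 28, - 27,  sqrt(5), sqrt ( 6),sqrt(7) , E, 3*sqrt (2), 26 * sqrt( 11)/5, 27, 28, 17 * sqrt(3),69, 74,75 ]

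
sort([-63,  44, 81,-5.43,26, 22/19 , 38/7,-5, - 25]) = [-63, - 25, - 5.43,-5, 22/19 , 38/7,26, 44,81] 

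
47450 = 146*325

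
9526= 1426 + 8100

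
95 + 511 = 606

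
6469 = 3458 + 3011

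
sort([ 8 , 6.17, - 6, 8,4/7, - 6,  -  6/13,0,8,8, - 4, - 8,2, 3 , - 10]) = [ - 10, - 8, - 6,-6, - 4, - 6/13,0,  4/7,2,3 , 6.17,8, 8, 8, 8]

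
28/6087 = 28/6087 =0.00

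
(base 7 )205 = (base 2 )1100111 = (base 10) 103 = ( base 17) 61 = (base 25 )43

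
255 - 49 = 206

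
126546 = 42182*3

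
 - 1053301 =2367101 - 3420402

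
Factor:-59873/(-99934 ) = 2^ ( - 1 )*11^1*29^ (- 1)*1723^( - 1 )*5443^1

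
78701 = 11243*7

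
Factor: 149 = 149^1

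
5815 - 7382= - 1567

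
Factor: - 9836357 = - 19^1 * 461^1 * 1123^1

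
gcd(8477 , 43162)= 7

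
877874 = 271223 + 606651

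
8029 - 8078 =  - 49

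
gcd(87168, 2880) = 192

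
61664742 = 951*64842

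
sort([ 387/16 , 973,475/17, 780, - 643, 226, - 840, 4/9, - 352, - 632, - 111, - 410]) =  [ -840, - 643 ,-632, - 410, - 352, - 111, 4/9, 387/16,475/17,226, 780, 973 ]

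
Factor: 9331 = 7^1*31^1*43^1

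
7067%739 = 416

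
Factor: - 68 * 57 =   -  3876  =  -  2^2*3^1*17^1 *19^1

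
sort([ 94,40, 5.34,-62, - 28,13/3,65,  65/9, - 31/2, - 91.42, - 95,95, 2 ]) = [-95, - 91.42, - 62, - 28,-31/2, 2,13/3  ,  5.34,65/9,40,  65,94 , 95]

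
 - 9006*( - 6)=54036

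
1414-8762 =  - 7348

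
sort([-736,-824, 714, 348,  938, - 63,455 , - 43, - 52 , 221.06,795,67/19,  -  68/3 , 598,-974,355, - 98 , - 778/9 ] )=[ - 974, - 824, - 736, - 98, - 778/9, - 63, - 52, - 43, - 68/3,  67/19, 221.06,348,  355 , 455,598,714,795 , 938] 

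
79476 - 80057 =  - 581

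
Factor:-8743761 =-3^3*13^1*29^1 * 859^1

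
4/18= 2/9= 0.22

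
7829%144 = 53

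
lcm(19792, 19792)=19792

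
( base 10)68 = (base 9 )75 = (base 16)44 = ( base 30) 28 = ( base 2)1000100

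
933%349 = 235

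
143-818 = - 675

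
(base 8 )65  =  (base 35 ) 1i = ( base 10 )53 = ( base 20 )2d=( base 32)1L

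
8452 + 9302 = 17754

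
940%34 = 22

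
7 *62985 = 440895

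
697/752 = 697/752= 0.93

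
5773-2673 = 3100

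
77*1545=118965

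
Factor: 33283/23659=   59^( - 1)*83^1= 83/59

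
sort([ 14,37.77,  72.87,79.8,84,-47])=[-47 , 14, 37.77,72.87,79.8,84 ]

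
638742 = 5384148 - 4745406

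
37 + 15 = 52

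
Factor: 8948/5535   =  2^2*3^( - 3)*5^( - 1 ) * 41^( - 1 )*2237^1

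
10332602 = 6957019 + 3375583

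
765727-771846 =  - 6119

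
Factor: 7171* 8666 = 2^1 * 7^1*71^1 * 101^1 * 619^1 = 62143886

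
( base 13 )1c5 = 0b101001010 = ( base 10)330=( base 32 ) AA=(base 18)106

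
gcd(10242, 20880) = 18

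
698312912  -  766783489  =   - 68470577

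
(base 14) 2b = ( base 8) 47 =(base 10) 39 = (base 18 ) 23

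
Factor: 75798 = 2^1*3^2*4211^1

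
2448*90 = 220320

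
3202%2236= 966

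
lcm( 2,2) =2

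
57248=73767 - 16519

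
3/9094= 3/9094=0.00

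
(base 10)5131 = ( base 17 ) 10ce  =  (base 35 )46l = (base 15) 17C1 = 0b1010000001011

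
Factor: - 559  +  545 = -2^1*7^1 = -  14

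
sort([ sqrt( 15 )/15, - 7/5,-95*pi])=[ - 95 * pi, - 7/5, sqrt( 15) /15]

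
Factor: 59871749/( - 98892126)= - 2^( - 1 )*3^( - 2)*7^1*47^1*181981^1*5494007^( - 1 )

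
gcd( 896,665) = 7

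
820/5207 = 20/127 = 0.16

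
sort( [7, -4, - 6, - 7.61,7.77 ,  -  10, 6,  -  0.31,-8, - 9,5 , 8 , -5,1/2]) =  [ - 10, - 9, - 8,  -  7.61 ,-6, - 5,-4,-0.31 , 1/2,5 , 6, 7 , 7.77, 8]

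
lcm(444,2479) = 29748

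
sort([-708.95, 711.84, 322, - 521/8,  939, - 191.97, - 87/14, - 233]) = [ - 708.95, - 233,  -  191.97,- 521/8  ,-87/14, 322, 711.84, 939 ]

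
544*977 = 531488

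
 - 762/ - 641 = 762/641 = 1.19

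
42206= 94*449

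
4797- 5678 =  - 881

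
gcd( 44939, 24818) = 1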